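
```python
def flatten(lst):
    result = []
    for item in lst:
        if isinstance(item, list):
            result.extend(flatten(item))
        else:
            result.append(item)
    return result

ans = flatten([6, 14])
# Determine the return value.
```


flatten([6, 14])
Processing each element:
  6 is not a list -> append 6
  14 is not a list -> append 14
= [6, 14]


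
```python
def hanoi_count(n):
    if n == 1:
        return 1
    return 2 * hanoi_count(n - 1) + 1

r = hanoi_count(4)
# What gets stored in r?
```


hanoi_count(4)
= 2 * hanoi_count(3) + 1
= 2 * (2 * hanoi_count(2) + 1) + 1
= 2 * (2 * (2 * hanoi_count(1) + 1) + 1) + 1
Now compute bottom-up:
hanoi_count(1) = 1
hanoi_count(2) = 2 * 1 + 1 = 3
hanoi_count(3) = 2 * 3 + 1 = 7
hanoi_count(4) = 2 * 7 + 1 = 15
= 15


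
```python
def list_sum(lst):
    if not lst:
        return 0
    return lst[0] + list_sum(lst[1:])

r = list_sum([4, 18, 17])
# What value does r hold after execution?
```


list_sum([4, 18, 17])
= 4 + list_sum([18, 17])
= 4 + 18 + list_sum([17])
= 4 + 18 + 17 + list_sum([])
= 4 + 18 + 17 + 0
= 39


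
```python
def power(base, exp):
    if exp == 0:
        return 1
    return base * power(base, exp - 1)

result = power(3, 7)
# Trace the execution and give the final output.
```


power(3, 7)
= 3 * power(3, 6)
= 3 * 3 * power(3, 5)
= 3 * 3 * 3 * power(3, 4)
= 3 * 3 * 3 * 3 * power(3, 3)
= 3 * 3 * 3 * 3 * 3 * power(3, 2)
= 3 * 3 * 3 * 3 * 3 * 3 * power(3, 1)
= 3 * 3 * 3 * 3 * 3 * 3 * 3 * power(3, 0)
= 3 * 3 * 3 * 3 * 3 * 3 * 3 * 1
= 2187


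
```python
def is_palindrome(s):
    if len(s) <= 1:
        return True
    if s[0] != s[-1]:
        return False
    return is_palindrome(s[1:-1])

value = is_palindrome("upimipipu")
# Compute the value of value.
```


is_palindrome("upimipipu")
"upimipipu": s[0]='u' == s[-1]='u' -> is_palindrome("pimipip")
"pimipip": s[0]='p' == s[-1]='p' -> is_palindrome("imipi")
"imipi": s[0]='i' == s[-1]='i' -> is_palindrome("mip")
"mip": s[0]='m' != s[-1]='p' -> False
= False


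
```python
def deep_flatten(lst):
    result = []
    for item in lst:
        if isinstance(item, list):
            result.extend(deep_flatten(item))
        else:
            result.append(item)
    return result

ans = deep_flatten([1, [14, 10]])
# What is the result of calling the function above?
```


deep_flatten([1, [14, 10]])
Processing each element:
  1 is not a list -> append 1
  [14, 10] is a list -> deep_flatten recursively -> [14, 10]
= [1, 14, 10]


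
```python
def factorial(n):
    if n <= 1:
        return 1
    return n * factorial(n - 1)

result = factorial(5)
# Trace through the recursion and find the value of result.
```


factorial(5)
= 5 * factorial(4)
= 5 * 4 * factorial(3)
= 5 * 4 * 3 * factorial(2)
= 5 * 4 * 3 * 2 * factorial(1)
= 5 * 4 * 3 * 2 * 1
= 120


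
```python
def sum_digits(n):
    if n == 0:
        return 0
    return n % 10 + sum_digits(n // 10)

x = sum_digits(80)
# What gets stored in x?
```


sum_digits(80)
= 0 + sum_digits(8)
= 0 + 8 + sum_digits(0)
= 0 + 8 + 0
= 8


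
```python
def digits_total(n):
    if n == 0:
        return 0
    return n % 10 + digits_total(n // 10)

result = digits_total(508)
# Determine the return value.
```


digits_total(508)
= 8 + digits_total(50)
= 8 + 0 + digits_total(5)
= 8 + 0 + 5 + digits_total(0)
= 8 + 0 + 5 + 0
= 13


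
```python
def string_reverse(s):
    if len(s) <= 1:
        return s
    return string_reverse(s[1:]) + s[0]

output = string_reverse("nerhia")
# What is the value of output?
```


string_reverse("nerhia")
= string_reverse("erhia") + "n"
= string_reverse("rhia") + "e" + "n"
= string_reverse("hia") + "r" + "e" + "n"
= string_reverse("ia") + "h" + "r" + "e" + "n"
= string_reverse("a") + "i" + "h" + "r" + "e" + "n"
= "a" + "i" + "h" + "r" + "e" + "n"
= "aihren"


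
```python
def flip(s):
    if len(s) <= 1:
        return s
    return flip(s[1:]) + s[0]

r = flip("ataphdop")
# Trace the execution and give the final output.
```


flip("ataphdop")
= flip("taphdop") + "a"
= flip("aphdop") + "t" + "a"
= flip("phdop") + "a" + "t" + "a"
= flip("hdop") + "p" + "a" + "t" + "a"
= flip("dop") + "h" + "p" + "a" + "t" + "a"
= flip("op") + "d" + "h" + "p" + "a" + "t" + "a"
= flip("p") + "o" + "d" + "h" + "p" + "a" + "t" + "a"
= "p" + "o" + "d" + "h" + "p" + "a" + "t" + "a"
= "podhpata"


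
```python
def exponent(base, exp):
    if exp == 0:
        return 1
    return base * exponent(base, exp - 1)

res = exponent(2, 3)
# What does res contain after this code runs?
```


exponent(2, 3)
= 2 * exponent(2, 2)
= 2 * 2 * exponent(2, 1)
= 2 * 2 * 2 * exponent(2, 0)
= 2 * 2 * 2 * 1
= 8


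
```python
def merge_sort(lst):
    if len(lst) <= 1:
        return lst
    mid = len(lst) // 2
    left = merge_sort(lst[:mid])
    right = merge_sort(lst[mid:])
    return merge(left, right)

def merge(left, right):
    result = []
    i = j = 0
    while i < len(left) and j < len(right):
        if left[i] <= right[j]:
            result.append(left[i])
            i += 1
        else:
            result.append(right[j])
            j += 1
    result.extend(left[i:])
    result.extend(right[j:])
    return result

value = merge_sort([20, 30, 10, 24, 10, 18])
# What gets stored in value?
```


merge_sort([20, 30, 10, 24, 10, 18])
Split into [20, 30, 10] and [24, 10, 18]
Left sorted: [10, 20, 30]
Right sorted: [10, 18, 24]
Merge [10, 20, 30] and [10, 18, 24]
= [10, 10, 18, 20, 24, 30]


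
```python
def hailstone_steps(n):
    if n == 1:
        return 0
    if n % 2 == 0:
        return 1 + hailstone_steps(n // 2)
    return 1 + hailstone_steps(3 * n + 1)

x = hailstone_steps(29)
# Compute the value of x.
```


hailstone_steps(29)
29 is odd -> 3*29+1 = 88 -> hailstone_steps(88)
88 is even -> hailstone_steps(44)
44 is even -> hailstone_steps(22)
22 is even -> hailstone_steps(11)
11 is odd -> 3*11+1 = 34 -> hailstone_steps(34)
34 is even -> hailstone_steps(17)
17 is odd -> 3*17+1 = 52 -> hailstone_steps(52)
52 is even -> hailstone_steps(26)
26 is even -> hailstone_steps(13)
13 is odd -> 3*13+1 = 40 -> hailstone_steps(40)
40 is even -> hailstone_steps(20)
20 is even -> hailstone_steps(10)
10 is even -> hailstone_steps(5)
5 is odd -> 3*5+1 = 16 -> hailstone_steps(16)
16 is even -> hailstone_steps(8)
8 is even -> hailstone_steps(4)
4 is even -> hailstone_steps(2)
2 is even -> hailstone_steps(1)
Reached 1 after 18 steps
= 18


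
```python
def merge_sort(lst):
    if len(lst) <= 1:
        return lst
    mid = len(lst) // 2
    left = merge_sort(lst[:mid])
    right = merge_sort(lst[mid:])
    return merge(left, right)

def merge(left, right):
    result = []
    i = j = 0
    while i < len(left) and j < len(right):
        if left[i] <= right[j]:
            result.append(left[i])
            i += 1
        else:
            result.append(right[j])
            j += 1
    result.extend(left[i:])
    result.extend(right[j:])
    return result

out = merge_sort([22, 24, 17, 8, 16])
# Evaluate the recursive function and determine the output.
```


merge_sort([22, 24, 17, 8, 16])
Split into [22, 24] and [17, 8, 16]
Left sorted: [22, 24]
Right sorted: [8, 16, 17]
Merge [22, 24] and [8, 16, 17]
= [8, 16, 17, 22, 24]


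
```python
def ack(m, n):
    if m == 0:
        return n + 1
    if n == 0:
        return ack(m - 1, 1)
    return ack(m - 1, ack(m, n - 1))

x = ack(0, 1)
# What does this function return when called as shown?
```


ack(0, 1)
m == 0: return 1 + 1 = 2
= 2


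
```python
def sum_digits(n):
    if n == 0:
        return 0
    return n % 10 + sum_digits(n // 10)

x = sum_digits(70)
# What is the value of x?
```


sum_digits(70)
= 0 + sum_digits(7)
= 0 + 7 + sum_digits(0)
= 0 + 7 + 0
= 7


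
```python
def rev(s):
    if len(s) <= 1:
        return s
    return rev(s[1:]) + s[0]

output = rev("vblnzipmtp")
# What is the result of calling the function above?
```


rev("vblnzipmtp")
= rev("blnzipmtp") + "v"
= rev("lnzipmtp") + "b" + "v"
= rev("nzipmtp") + "l" + "b" + "v"
= rev("zipmtp") + "n" + "l" + "b" + "v"
= rev("ipmtp") + "z" + "n" + "l" + "b" + "v"
= rev("pmtp") + "i" + "z" + "n" + "l" + "b" + "v"
= rev("mtp") + "p" + "i" + "z" + "n" + "l" + "b" + "v"
= rev("tp") + "m" + "p" + "i" + "z" + "n" + "l" + "b" + "v"
= rev("p") + "t" + "m" + "p" + "i" + "z" + "n" + "l" + "b" + "v"
= "p" + "t" + "m" + "p" + "i" + "z" + "n" + "l" + "b" + "v"
= "ptmpiznlbv"


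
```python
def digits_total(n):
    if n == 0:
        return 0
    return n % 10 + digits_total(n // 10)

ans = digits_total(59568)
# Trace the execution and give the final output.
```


digits_total(59568)
= 8 + digits_total(5956)
= 8 + 6 + digits_total(595)
= 8 + 6 + 5 + digits_total(59)
= 8 + 6 + 5 + 9 + digits_total(5)
= 8 + 6 + 5 + 9 + 5 + digits_total(0)
= 8 + 6 + 5 + 9 + 5 + 0
= 33


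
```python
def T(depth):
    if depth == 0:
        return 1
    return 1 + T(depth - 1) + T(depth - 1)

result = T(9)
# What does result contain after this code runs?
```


T(9)
= 1 + T(8) + T(8)
= 1 + 2 * T(8)
T(k) = 2^(k+1) - 1
T(0) = 1
T(1) = 3
T(2) = 7
T(3) = 15
T(4) = 31
T(9) = 2^10 - 1 = 1023


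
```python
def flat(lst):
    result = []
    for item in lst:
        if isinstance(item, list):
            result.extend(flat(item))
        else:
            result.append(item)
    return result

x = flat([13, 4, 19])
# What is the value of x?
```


flat([13, 4, 19])
Processing each element:
  13 is not a list -> append 13
  4 is not a list -> append 4
  19 is not a list -> append 19
= [13, 4, 19]


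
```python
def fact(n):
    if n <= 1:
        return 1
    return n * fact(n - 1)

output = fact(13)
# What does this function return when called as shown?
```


fact(13)
= 13 * fact(12)
= 13 * 12 * fact(11)
= 13 * 12 * 11 * fact(10)
= 13 * 12 * 11 * 10 * fact(9)
= 13 * 12 * 11 * 10 * 9 * fact(8)
= 13 * 12 * 11 * 10 * 9 * 8 * fact(7)
= 13 * 12 * 11 * 10 * 9 * 8 * 7 * fact(6)
= 13 * 12 * 11 * 10 * 9 * 8 * 7 * 6 * fact(5)
= 13 * 12 * 11 * 10 * 9 * 8 * 7 * 6 * 5 * fact(4)
= 13 * 12 * 11 * 10 * 9 * 8 * 7 * 6 * 5 * 4 * fact(3)
= 13 * 12 * 11 * 10 * 9 * 8 * 7 * 6 * 5 * 4 * 3 * fact(2)
= 13 * 12 * 11 * 10 * 9 * 8 * 7 * 6 * 5 * 4 * 3 * 2 * fact(1)
= 13 * 12 * 11 * 10 * 9 * 8 * 7 * 6 * 5 * 4 * 3 * 2 * 1
= 6227020800


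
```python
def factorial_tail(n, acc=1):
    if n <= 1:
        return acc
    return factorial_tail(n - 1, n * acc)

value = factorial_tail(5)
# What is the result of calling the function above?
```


factorial_tail(5, 1)
= factorial_tail(4, 5 * 1) = factorial_tail(4, 5)
= factorial_tail(3, 4 * 5) = factorial_tail(3, 20)
= factorial_tail(2, 3 * 20) = factorial_tail(2, 60)
= factorial_tail(1, 2 * 60) = factorial_tail(1, 120)
n <= 1, return acc = 120


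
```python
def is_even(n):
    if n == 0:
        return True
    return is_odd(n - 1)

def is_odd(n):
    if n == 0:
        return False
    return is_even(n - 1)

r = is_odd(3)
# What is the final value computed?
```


is_odd(3)
= is_even(2)
= is_odd(1)
= is_even(0)
n == 0: return True
= True


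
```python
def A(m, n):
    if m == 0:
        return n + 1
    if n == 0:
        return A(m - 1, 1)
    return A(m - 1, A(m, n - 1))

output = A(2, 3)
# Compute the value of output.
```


A(2, 3)
= A(1, A(2, 2))
First compute A(2, 2) = 7
= A(1, 7)
= 9


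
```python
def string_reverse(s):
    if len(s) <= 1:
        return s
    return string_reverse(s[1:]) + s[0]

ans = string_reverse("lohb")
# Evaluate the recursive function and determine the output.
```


string_reverse("lohb")
= string_reverse("ohb") + "l"
= string_reverse("hb") + "o" + "l"
= string_reverse("b") + "h" + "o" + "l"
= "b" + "h" + "o" + "l"
= "bhol"


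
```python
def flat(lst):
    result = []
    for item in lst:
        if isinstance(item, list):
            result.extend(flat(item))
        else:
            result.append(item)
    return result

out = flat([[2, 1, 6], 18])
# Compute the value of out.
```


flat([[2, 1, 6], 18])
Processing each element:
  [2, 1, 6] is a list -> flat recursively -> [2, 1, 6]
  18 is not a list -> append 18
= [2, 1, 6, 18]


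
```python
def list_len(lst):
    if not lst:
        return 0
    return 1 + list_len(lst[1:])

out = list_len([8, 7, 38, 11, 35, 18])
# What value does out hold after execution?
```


list_len([8, 7, 38, 11, 35, 18])
= 1 + list_len([7, 38, 11, 35, 18])
= 1 + 1 + list_len([38, 11, 35, 18])
= 1 + 1 + 1 + list_len([11, 35, 18])
= 1 + 1 + 1 + 1 + list_len([35, 18])
= 1 + 1 + 1 + 1 + 1 + list_len([18])
= 1 + 1 + 1 + 1 + 1 + 1 + list_len([])
= 1 + 1 + 1 + 1 + 1 + 1 + 0
= 6


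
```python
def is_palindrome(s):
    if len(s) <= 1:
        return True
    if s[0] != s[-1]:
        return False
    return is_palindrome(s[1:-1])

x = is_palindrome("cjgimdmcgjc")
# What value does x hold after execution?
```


is_palindrome("cjgimdmcgjc")
"cjgimdmcgjc": s[0]='c' == s[-1]='c' -> is_palindrome("jgimdmcgj")
"jgimdmcgj": s[0]='j' == s[-1]='j' -> is_palindrome("gimdmcg")
"gimdmcg": s[0]='g' == s[-1]='g' -> is_palindrome("imdmc")
"imdmc": s[0]='i' != s[-1]='c' -> False
= False


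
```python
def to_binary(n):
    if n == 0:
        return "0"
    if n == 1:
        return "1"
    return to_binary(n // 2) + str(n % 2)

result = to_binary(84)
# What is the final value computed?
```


to_binary(84)
= to_binary(42) + "0"
= to_binary(21) + "0" + "0"
= to_binary(10) + "1" + "0" + "0"
= to_binary(5) + "0" + "1" + "0" + "0"
= to_binary(2) + "1" + "0" + "1" + "0" + "0"
= to_binary(1) + "0" + "1" + "0" + "1" + "0" + "0"
= "1" + "0" + "1" + "0" + "1" + "0" + "0"
= "1010100"


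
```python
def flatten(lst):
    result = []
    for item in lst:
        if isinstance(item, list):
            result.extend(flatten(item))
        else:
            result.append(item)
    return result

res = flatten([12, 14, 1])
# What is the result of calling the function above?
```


flatten([12, 14, 1])
Processing each element:
  12 is not a list -> append 12
  14 is not a list -> append 14
  1 is not a list -> append 1
= [12, 14, 1]


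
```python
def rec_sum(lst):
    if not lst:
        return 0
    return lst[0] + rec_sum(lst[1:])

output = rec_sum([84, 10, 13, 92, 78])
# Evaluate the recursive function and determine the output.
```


rec_sum([84, 10, 13, 92, 78])
= 84 + rec_sum([10, 13, 92, 78])
= 84 + 10 + rec_sum([13, 92, 78])
= 84 + 10 + 13 + rec_sum([92, 78])
= 84 + 10 + 13 + 92 + rec_sum([78])
= 84 + 10 + 13 + 92 + 78 + rec_sum([])
= 84 + 10 + 13 + 92 + 78 + 0
= 277


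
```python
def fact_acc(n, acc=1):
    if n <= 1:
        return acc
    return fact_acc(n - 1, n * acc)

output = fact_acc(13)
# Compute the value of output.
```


fact_acc(13, 1)
= fact_acc(12, 13 * 1) = fact_acc(12, 13)
= fact_acc(11, 12 * 13) = fact_acc(11, 156)
= fact_acc(10, 11 * 156) = fact_acc(10, 1716)
= fact_acc(9, 10 * 1716) = fact_acc(9, 17160)
= fact_acc(8, 9 * 17160) = fact_acc(8, 154440)
= fact_acc(7, 8 * 154440) = fact_acc(7, 1235520)
= fact_acc(6, 7 * 1235520) = fact_acc(6, 8648640)
= fact_acc(5, 6 * 8648640) = fact_acc(5, 51891840)
= fact_acc(4, 5 * 51891840) = fact_acc(4, 259459200)
= fact_acc(3, 4 * 259459200) = fact_acc(3, 1037836800)
= fact_acc(2, 3 * 1037836800) = fact_acc(2, 3113510400)
= fact_acc(1, 2 * 3113510400) = fact_acc(1, 6227020800)
n <= 1, return acc = 6227020800


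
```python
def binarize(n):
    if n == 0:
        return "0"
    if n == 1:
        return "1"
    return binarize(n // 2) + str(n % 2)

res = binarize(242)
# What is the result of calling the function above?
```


binarize(242)
= binarize(121) + "0"
= binarize(60) + "1" + "0"
= binarize(30) + "0" + "1" + "0"
= binarize(15) + "0" + "0" + "1" + "0"
= binarize(7) + "1" + "0" + "0" + "1" + "0"
= binarize(3) + "1" + "1" + "0" + "0" + "1" + "0"
= binarize(1) + "1" + "1" + "1" + "0" + "0" + "1" + "0"
= "1" + "1" + "1" + "1" + "0" + "0" + "1" + "0"
= "11110010"


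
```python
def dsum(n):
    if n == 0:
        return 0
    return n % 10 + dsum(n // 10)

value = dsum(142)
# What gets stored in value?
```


dsum(142)
= 2 + dsum(14)
= 2 + 4 + dsum(1)
= 2 + 4 + 1 + dsum(0)
= 2 + 4 + 1 + 0
= 7


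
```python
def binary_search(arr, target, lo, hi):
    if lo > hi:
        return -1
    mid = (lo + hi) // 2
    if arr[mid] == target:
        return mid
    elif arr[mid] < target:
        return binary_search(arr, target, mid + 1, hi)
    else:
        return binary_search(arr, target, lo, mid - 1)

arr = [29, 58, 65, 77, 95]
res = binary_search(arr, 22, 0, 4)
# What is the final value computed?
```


binary_search(arr, 22, 0, 4)
lo=0, hi=4, mid=2, arr[mid]=65
65 > 22, search left half
lo=0, hi=1, mid=0, arr[mid]=29
29 > 22, search left half
lo > hi, target not found, return -1
= -1


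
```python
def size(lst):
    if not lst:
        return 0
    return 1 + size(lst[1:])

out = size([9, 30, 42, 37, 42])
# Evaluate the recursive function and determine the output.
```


size([9, 30, 42, 37, 42])
= 1 + size([30, 42, 37, 42])
= 1 + 1 + size([42, 37, 42])
= 1 + 1 + 1 + size([37, 42])
= 1 + 1 + 1 + 1 + size([42])
= 1 + 1 + 1 + 1 + 1 + size([])
= 1 + 1 + 1 + 1 + 1 + 0
= 5


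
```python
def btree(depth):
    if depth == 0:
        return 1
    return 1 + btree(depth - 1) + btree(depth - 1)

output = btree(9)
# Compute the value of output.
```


btree(9)
= 1 + btree(8) + btree(8)
= 1 + 2 * btree(8)
btree(k) = 2^(k+1) - 1
btree(0) = 1
btree(1) = 3
btree(2) = 7
btree(3) = 15
btree(4) = 31
btree(9) = 2^10 - 1 = 1023


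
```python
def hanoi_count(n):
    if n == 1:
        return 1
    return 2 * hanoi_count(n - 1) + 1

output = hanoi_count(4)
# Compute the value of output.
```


hanoi_count(4)
= 2 * hanoi_count(3) + 1
= 2 * (2 * hanoi_count(2) + 1) + 1
= 2 * (2 * (2 * hanoi_count(1) + 1) + 1) + 1
Now compute bottom-up:
hanoi_count(1) = 1
hanoi_count(2) = 2 * 1 + 1 = 3
hanoi_count(3) = 2 * 3 + 1 = 7
hanoi_count(4) = 2 * 7 + 1 = 15
= 15


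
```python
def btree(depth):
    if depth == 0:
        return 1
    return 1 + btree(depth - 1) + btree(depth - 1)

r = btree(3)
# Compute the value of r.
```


btree(3)
= 1 + btree(2) + btree(2)
= 1 + 2 * btree(2)
btree(k) = 2^(k+1) - 1
btree(0) = 1
btree(1) = 3
btree(2) = 7
btree(3) = 15
btree(3) = 2^4 - 1 = 15


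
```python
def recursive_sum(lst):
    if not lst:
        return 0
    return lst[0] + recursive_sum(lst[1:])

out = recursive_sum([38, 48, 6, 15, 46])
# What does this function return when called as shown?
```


recursive_sum([38, 48, 6, 15, 46])
= 38 + recursive_sum([48, 6, 15, 46])
= 38 + 48 + recursive_sum([6, 15, 46])
= 38 + 48 + 6 + recursive_sum([15, 46])
= 38 + 48 + 6 + 15 + recursive_sum([46])
= 38 + 48 + 6 + 15 + 46 + recursive_sum([])
= 38 + 48 + 6 + 15 + 46 + 0
= 153


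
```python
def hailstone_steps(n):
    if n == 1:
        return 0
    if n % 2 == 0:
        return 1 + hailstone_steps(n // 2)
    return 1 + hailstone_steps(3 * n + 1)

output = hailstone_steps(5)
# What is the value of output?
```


hailstone_steps(5)
5 is odd -> 3*5+1 = 16 -> hailstone_steps(16)
16 is even -> hailstone_steps(8)
8 is even -> hailstone_steps(4)
4 is even -> hailstone_steps(2)
2 is even -> hailstone_steps(1)
Reached 1 after 5 steps
= 5


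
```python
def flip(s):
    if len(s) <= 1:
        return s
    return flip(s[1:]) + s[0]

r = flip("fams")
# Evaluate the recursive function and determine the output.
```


flip("fams")
= flip("ams") + "f"
= flip("ms") + "a" + "f"
= flip("s") + "m" + "a" + "f"
= "s" + "m" + "a" + "f"
= "smaf"


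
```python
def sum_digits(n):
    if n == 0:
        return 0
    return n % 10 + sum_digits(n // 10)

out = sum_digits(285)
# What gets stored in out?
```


sum_digits(285)
= 5 + sum_digits(28)
= 5 + 8 + sum_digits(2)
= 5 + 8 + 2 + sum_digits(0)
= 5 + 8 + 2 + 0
= 15


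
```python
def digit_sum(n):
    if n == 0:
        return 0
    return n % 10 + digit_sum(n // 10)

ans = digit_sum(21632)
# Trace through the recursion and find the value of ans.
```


digit_sum(21632)
= 2 + digit_sum(2163)
= 2 + 3 + digit_sum(216)
= 2 + 3 + 6 + digit_sum(21)
= 2 + 3 + 6 + 1 + digit_sum(2)
= 2 + 3 + 6 + 1 + 2 + digit_sum(0)
= 2 + 3 + 6 + 1 + 2 + 0
= 14


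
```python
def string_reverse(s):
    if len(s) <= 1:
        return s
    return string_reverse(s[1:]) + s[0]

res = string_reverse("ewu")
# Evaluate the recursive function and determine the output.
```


string_reverse("ewu")
= string_reverse("wu") + "e"
= string_reverse("u") + "w" + "e"
= "u" + "w" + "e"
= "uwe"


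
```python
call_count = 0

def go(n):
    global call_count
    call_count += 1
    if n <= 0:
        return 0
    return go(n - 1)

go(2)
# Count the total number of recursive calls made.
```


go(2) calls go(1) calls ... calls go(0)
Total calls: 2 + 1 (for base case) = 3


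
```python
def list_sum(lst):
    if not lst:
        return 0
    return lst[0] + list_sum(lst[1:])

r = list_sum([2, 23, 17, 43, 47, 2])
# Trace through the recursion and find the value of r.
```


list_sum([2, 23, 17, 43, 47, 2])
= 2 + list_sum([23, 17, 43, 47, 2])
= 2 + 23 + list_sum([17, 43, 47, 2])
= 2 + 23 + 17 + list_sum([43, 47, 2])
= 2 + 23 + 17 + 43 + list_sum([47, 2])
= 2 + 23 + 17 + 43 + 47 + list_sum([2])
= 2 + 23 + 17 + 43 + 47 + 2 + list_sum([])
= 2 + 23 + 17 + 43 + 47 + 2 + 0
= 134


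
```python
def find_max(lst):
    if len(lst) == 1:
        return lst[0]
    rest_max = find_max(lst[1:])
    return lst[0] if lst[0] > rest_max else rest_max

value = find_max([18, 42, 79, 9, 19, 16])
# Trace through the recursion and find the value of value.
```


find_max([18, 42, 79, 9, 19, 16])
= compare 18 with find_max([42, 79, 9, 19, 16])
= compare 42 with find_max([79, 9, 19, 16])
= compare 79 with find_max([9, 19, 16])
= compare 9 with find_max([19, 16])
= compare 19 with find_max([16])
Base: find_max([16]) = 16
compare 19 with 16: max = 19
compare 9 with 19: max = 19
compare 79 with 19: max = 79
compare 42 with 79: max = 79
compare 18 with 79: max = 79
= 79


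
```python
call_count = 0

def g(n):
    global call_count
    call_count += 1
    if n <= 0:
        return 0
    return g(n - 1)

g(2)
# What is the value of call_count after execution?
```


g(2) calls g(1) calls ... calls g(0)
Total calls: 2 + 1 (for base case) = 3


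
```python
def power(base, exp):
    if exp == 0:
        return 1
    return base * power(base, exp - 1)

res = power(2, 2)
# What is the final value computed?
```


power(2, 2)
= 2 * power(2, 1)
= 2 * 2 * power(2, 0)
= 2 * 2 * 1
= 4


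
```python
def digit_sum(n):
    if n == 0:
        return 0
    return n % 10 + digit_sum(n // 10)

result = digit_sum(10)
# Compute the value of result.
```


digit_sum(10)
= 0 + digit_sum(1)
= 0 + 1 + digit_sum(0)
= 0 + 1 + 0
= 1


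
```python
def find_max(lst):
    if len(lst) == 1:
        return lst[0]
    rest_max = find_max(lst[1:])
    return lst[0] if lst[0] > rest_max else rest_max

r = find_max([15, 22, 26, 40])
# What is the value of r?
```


find_max([15, 22, 26, 40])
= compare 15 with find_max([22, 26, 40])
= compare 22 with find_max([26, 40])
= compare 26 with find_max([40])
Base: find_max([40]) = 40
compare 26 with 40: max = 40
compare 22 with 40: max = 40
compare 15 with 40: max = 40
= 40


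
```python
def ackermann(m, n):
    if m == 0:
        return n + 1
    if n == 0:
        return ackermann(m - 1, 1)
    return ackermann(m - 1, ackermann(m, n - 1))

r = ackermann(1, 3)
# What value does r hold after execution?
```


ackermann(1, 3)
= ackermann(0, ackermann(1, 2))
First compute ackermann(1, 2) = 4
= ackermann(0, 4)
= 5


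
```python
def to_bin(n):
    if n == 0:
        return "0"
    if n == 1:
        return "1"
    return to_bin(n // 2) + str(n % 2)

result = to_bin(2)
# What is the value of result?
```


to_bin(2)
= to_bin(1) + "0"
= "1" + "0"
= "10"


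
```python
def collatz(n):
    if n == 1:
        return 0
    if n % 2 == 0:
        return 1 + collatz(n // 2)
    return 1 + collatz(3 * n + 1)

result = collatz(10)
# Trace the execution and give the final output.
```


collatz(10)
10 is even -> collatz(5)
5 is odd -> 3*5+1 = 16 -> collatz(16)
16 is even -> collatz(8)
8 is even -> collatz(4)
4 is even -> collatz(2)
2 is even -> collatz(1)
Reached 1 after 6 steps
= 6


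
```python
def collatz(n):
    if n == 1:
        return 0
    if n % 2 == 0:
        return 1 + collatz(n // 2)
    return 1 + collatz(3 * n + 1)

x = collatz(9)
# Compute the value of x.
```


collatz(9)
9 is odd -> 3*9+1 = 28 -> collatz(28)
28 is even -> collatz(14)
14 is even -> collatz(7)
7 is odd -> 3*7+1 = 22 -> collatz(22)
22 is even -> collatz(11)
11 is odd -> 3*11+1 = 34 -> collatz(34)
34 is even -> collatz(17)
17 is odd -> 3*17+1 = 52 -> collatz(52)
52 is even -> collatz(26)
26 is even -> collatz(13)
13 is odd -> 3*13+1 = 40 -> collatz(40)
40 is even -> collatz(20)
20 is even -> collatz(10)
10 is even -> collatz(5)
5 is odd -> 3*5+1 = 16 -> collatz(16)
16 is even -> collatz(8)
8 is even -> collatz(4)
4 is even -> collatz(2)
2 is even -> collatz(1)
Reached 1 after 19 steps
= 19


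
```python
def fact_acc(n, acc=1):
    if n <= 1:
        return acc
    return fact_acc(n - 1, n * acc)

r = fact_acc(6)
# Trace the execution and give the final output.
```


fact_acc(6, 1)
= fact_acc(5, 6 * 1) = fact_acc(5, 6)
= fact_acc(4, 5 * 6) = fact_acc(4, 30)
= fact_acc(3, 4 * 30) = fact_acc(3, 120)
= fact_acc(2, 3 * 120) = fact_acc(2, 360)
= fact_acc(1, 2 * 360) = fact_acc(1, 720)
n <= 1, return acc = 720


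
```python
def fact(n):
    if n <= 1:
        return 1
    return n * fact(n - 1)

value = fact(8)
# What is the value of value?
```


fact(8)
= 8 * fact(7)
= 8 * 7 * fact(6)
= 8 * 7 * 6 * fact(5)
= 8 * 7 * 6 * 5 * fact(4)
= 8 * 7 * 6 * 5 * 4 * fact(3)
= 8 * 7 * 6 * 5 * 4 * 3 * fact(2)
= 8 * 7 * 6 * 5 * 4 * 3 * 2 * fact(1)
= 8 * 7 * 6 * 5 * 4 * 3 * 2 * 1
= 40320


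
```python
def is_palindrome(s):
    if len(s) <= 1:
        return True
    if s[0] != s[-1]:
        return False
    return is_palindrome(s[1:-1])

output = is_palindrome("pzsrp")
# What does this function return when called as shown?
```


is_palindrome("pzsrp")
"pzsrp": s[0]='p' == s[-1]='p' -> is_palindrome("zsr")
"zsr": s[0]='z' != s[-1]='r' -> False
= False


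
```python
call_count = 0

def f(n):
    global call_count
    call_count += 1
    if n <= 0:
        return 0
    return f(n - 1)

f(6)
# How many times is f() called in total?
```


f(6) calls f(5) calls ... calls f(0)
Total calls: 6 + 1 (for base case) = 7


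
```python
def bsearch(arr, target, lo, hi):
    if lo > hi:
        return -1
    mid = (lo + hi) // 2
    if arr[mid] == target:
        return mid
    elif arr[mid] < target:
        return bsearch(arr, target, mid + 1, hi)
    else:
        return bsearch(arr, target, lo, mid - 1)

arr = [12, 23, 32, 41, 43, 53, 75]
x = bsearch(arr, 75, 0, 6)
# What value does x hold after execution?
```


bsearch(arr, 75, 0, 6)
lo=0, hi=6, mid=3, arr[mid]=41
41 < 75, search right half
lo=4, hi=6, mid=5, arr[mid]=53
53 < 75, search right half
lo=6, hi=6, mid=6, arr[mid]=75
arr[6] == 75, found at index 6
= 6


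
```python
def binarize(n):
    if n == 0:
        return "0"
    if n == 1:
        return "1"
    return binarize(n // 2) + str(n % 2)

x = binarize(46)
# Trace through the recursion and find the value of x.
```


binarize(46)
= binarize(23) + "0"
= binarize(11) + "1" + "0"
= binarize(5) + "1" + "1" + "0"
= binarize(2) + "1" + "1" + "1" + "0"
= binarize(1) + "0" + "1" + "1" + "1" + "0"
= "1" + "0" + "1" + "1" + "1" + "0"
= "101110"


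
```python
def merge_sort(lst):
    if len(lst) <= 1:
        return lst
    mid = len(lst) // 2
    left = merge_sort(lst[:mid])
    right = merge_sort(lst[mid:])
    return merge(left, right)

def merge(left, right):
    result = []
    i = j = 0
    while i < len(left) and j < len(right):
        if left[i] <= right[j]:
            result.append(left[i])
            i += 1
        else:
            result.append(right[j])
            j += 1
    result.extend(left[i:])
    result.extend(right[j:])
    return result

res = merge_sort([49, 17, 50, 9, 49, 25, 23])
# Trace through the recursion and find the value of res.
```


merge_sort([49, 17, 50, 9, 49, 25, 23])
Split into [49, 17, 50] and [9, 49, 25, 23]
Left sorted: [17, 49, 50]
Right sorted: [9, 23, 25, 49]
Merge [17, 49, 50] and [9, 23, 25, 49]
= [9, 17, 23, 25, 49, 49, 50]


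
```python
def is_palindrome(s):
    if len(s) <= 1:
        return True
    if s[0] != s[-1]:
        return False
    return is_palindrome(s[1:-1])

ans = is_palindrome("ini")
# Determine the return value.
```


is_palindrome("ini")
"ini": s[0]='i' == s[-1]='i' -> is_palindrome("n")
"n": len <= 1 -> True
= True


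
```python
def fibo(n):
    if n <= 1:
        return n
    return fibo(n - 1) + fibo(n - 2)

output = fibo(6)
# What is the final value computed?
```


fibo(6)
= fibo(5) + fibo(4)
= (fibo(4) + fibo(3)) + fibo(4)
Computing bottom-up: fibo(0)=0, fibo(1)=1, fibo(2)=1, fibo(3)=2, fibo(4)=3, fibo(5)=5, fibo(6)=8
= 8


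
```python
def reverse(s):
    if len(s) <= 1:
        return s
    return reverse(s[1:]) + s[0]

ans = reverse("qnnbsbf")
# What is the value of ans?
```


reverse("qnnbsbf")
= reverse("nnbsbf") + "q"
= reverse("nbsbf") + "n" + "q"
= reverse("bsbf") + "n" + "n" + "q"
= reverse("sbf") + "b" + "n" + "n" + "q"
= reverse("bf") + "s" + "b" + "n" + "n" + "q"
= reverse("f") + "b" + "s" + "b" + "n" + "n" + "q"
= "f" + "b" + "s" + "b" + "n" + "n" + "q"
= "fbsbnnq"


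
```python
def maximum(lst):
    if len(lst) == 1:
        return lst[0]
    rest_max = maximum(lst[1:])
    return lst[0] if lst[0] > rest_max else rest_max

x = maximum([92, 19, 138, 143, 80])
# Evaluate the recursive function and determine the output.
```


maximum([92, 19, 138, 143, 80])
= compare 92 with maximum([19, 138, 143, 80])
= compare 19 with maximum([138, 143, 80])
= compare 138 with maximum([143, 80])
= compare 143 with maximum([80])
Base: maximum([80]) = 80
compare 143 with 80: max = 143
compare 138 with 143: max = 143
compare 19 with 143: max = 143
compare 92 with 143: max = 143
= 143


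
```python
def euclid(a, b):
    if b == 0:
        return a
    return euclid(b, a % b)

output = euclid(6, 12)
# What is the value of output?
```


euclid(6, 12)
= euclid(12, 6 % 12) = euclid(12, 6)
= euclid(6, 12 % 6) = euclid(6, 0)
b == 0, return a = 6


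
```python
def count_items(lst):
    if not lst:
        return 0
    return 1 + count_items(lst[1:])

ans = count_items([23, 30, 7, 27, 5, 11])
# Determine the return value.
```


count_items([23, 30, 7, 27, 5, 11])
= 1 + count_items([30, 7, 27, 5, 11])
= 1 + 1 + count_items([7, 27, 5, 11])
= 1 + 1 + 1 + count_items([27, 5, 11])
= 1 + 1 + 1 + 1 + count_items([5, 11])
= 1 + 1 + 1 + 1 + 1 + count_items([11])
= 1 + 1 + 1 + 1 + 1 + 1 + count_items([])
= 1 + 1 + 1 + 1 + 1 + 1 + 0
= 6


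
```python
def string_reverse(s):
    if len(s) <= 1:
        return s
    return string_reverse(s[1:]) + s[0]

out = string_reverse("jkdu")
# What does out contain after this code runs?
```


string_reverse("jkdu")
= string_reverse("kdu") + "j"
= string_reverse("du") + "k" + "j"
= string_reverse("u") + "d" + "k" + "j"
= "u" + "d" + "k" + "j"
= "udkj"


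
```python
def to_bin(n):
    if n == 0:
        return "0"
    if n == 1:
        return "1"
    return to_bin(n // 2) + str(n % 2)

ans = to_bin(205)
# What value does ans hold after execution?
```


to_bin(205)
= to_bin(102) + "1"
= to_bin(51) + "0" + "1"
= to_bin(25) + "1" + "0" + "1"
= to_bin(12) + "1" + "1" + "0" + "1"
= to_bin(6) + "0" + "1" + "1" + "0" + "1"
= to_bin(3) + "0" + "0" + "1" + "1" + "0" + "1"
= to_bin(1) + "1" + "0" + "0" + "1" + "1" + "0" + "1"
= "1" + "1" + "0" + "0" + "1" + "1" + "0" + "1"
= "11001101"


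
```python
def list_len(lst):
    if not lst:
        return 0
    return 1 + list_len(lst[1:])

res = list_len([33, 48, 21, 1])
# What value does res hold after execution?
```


list_len([33, 48, 21, 1])
= 1 + list_len([48, 21, 1])
= 1 + 1 + list_len([21, 1])
= 1 + 1 + 1 + list_len([1])
= 1 + 1 + 1 + 1 + list_len([])
= 1 + 1 + 1 + 1 + 0
= 4


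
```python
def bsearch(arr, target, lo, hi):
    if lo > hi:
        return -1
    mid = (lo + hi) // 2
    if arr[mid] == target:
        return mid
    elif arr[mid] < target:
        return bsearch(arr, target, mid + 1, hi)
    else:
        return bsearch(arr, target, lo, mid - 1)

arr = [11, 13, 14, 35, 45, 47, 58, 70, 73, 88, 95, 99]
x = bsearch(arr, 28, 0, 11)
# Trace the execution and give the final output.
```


bsearch(arr, 28, 0, 11)
lo=0, hi=11, mid=5, arr[mid]=47
47 > 28, search left half
lo=0, hi=4, mid=2, arr[mid]=14
14 < 28, search right half
lo=3, hi=4, mid=3, arr[mid]=35
35 > 28, search left half
lo > hi, target not found, return -1
= -1


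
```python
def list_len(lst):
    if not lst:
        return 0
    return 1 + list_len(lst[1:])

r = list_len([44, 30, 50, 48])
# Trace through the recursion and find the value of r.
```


list_len([44, 30, 50, 48])
= 1 + list_len([30, 50, 48])
= 1 + 1 + list_len([50, 48])
= 1 + 1 + 1 + list_len([48])
= 1 + 1 + 1 + 1 + list_len([])
= 1 + 1 + 1 + 1 + 0
= 4


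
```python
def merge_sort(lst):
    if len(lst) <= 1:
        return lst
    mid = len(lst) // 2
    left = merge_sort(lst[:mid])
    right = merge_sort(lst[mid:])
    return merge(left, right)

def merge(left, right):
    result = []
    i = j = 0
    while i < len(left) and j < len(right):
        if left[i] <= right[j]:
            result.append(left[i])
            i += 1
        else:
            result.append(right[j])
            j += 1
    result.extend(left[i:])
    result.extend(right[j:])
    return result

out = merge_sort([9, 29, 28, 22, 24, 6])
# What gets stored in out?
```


merge_sort([9, 29, 28, 22, 24, 6])
Split into [9, 29, 28] and [22, 24, 6]
Left sorted: [9, 28, 29]
Right sorted: [6, 22, 24]
Merge [9, 28, 29] and [6, 22, 24]
= [6, 9, 22, 24, 28, 29]


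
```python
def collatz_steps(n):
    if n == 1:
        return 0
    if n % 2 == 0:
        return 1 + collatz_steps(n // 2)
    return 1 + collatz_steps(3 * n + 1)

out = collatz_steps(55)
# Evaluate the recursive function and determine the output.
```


collatz_steps(55)
55 is odd -> 3*55+1 = 166 -> collatz_steps(166)
166 is even -> collatz_steps(83)
83 is odd -> 3*83+1 = 250 -> collatz_steps(250)
250 is even -> collatz_steps(125)
125 is odd -> 3*125+1 = 376 -> collatz_steps(376)
376 is even -> collatz_steps(188)
188 is even -> collatz_steps(94)
94 is even -> collatz_steps(47)
47 is odd -> 3*47+1 = 142 -> collatz_steps(142)
142 is even -> collatz_steps(71)
71 is odd -> 3*71+1 = 214 -> collatz_steps(214)
214 is even -> collatz_steps(107)
107 is odd -> 3*107+1 = 322 -> collatz_steps(322)
322 is even -> collatz_steps(161)
161 is odd -> 3*161+1 = 484 -> collatz_steps(484)
484 is even -> collatz_steps(242)
242 is even -> collatz_steps(121)
121 is odd -> 3*121+1 = 364 -> collatz_steps(364)
364 is even -> collatz_steps(182)
182 is even -> collatz_steps(91)
91 is odd -> 3*91+1 = 274 -> collatz_steps(274)
274 is even -> collatz_steps(137)
137 is odd -> 3*137+1 = 412 -> collatz_steps(412)
412 is even -> collatz_steps(206)
206 is even -> collatz_steps(103)
103 is odd -> 3*103+1 = 310 -> collatz_steps(310)
310 is even -> collatz_steps(155)
155 is odd -> 3*155+1 = 466 -> collatz_steps(466)
466 is even -> collatz_steps(233)
233 is odd -> 3*233+1 = 700 -> collatz_steps(700)
700 is even -> collatz_steps(350)
350 is even -> collatz_steps(175)
175 is odd -> 3*175+1 = 526 -> collatz_steps(526)
526 is even -> collatz_steps(263)
263 is odd -> 3*263+1 = 790 -> collatz_steps(790)
790 is even -> collatz_steps(395)
395 is odd -> 3*395+1 = 1186 -> collatz_steps(1186)
1186 is even -> collatz_steps(593)
593 is odd -> 3*593+1 = 1780 -> collatz_steps(1780)
1780 is even -> collatz_steps(890)
890 is even -> collatz_steps(445)
445 is odd -> 3*445+1 = 1336 -> collatz_steps(1336)
1336 is even -> collatz_steps(668)
668 is even -> collatz_steps(334)
334 is even -> collatz_steps(167)
167 is odd -> 3*167+1 = 502 -> collatz_steps(502)
502 is even -> collatz_steps(251)
251 is odd -> 3*251+1 = 754 -> collatz_steps(754)
754 is even -> collatz_steps(377)
377 is odd -> 3*377+1 = 1132 -> collatz_steps(1132)
1132 is even -> collatz_steps(566)
566 is even -> collatz_steps(283)
283 is odd -> 3*283+1 = 850 -> collatz_steps(850)
850 is even -> collatz_steps(425)
425 is odd -> 3*425+1 = 1276 -> collatz_steps(1276)
1276 is even -> collatz_steps(638)
638 is even -> collatz_steps(319)
319 is odd -> 3*319+1 = 958 -> collatz_steps(958)
958 is even -> collatz_steps(479)
479 is odd -> 3*479+1 = 1438 -> collatz_steps(1438)
1438 is even -> collatz_steps(719)
719 is odd -> 3*719+1 = 2158 -> collatz_steps(2158)
2158 is even -> collatz_steps(1079)
1079 is odd -> 3*1079+1 = 3238 -> collatz_steps(3238)
3238 is even -> collatz_steps(1619)
1619 is odd -> 3*1619+1 = 4858 -> collatz_steps(4858)
4858 is even -> collatz_steps(2429)
2429 is odd -> 3*2429+1 = 7288 -> collatz_steps(7288)
7288 is even -> collatz_steps(3644)
3644 is even -> collatz_steps(1822)
1822 is even -> collatz_steps(911)
911 is odd -> 3*911+1 = 2734 -> collatz_steps(2734)
2734 is even -> collatz_steps(1367)
1367 is odd -> 3*1367+1 = 4102 -> collatz_steps(4102)
4102 is even -> collatz_steps(2051)
2051 is odd -> 3*2051+1 = 6154 -> collatz_steps(6154)
6154 is even -> collatz_steps(3077)
3077 is odd -> 3*3077+1 = 9232 -> collatz_steps(9232)
9232 is even -> collatz_steps(4616)
4616 is even -> collatz_steps(2308)
2308 is even -> collatz_steps(1154)
1154 is even -> collatz_steps(577)
577 is odd -> 3*577+1 = 1732 -> collatz_steps(1732)
1732 is even -> collatz_steps(866)
866 is even -> collatz_steps(433)
433 is odd -> 3*433+1 = 1300 -> collatz_steps(1300)
1300 is even -> collatz_steps(650)
650 is even -> collatz_steps(325)
325 is odd -> 3*325+1 = 976 -> collatz_steps(976)
976 is even -> collatz_steps(488)
488 is even -> collatz_steps(244)
244 is even -> collatz_steps(122)
122 is even -> collatz_steps(61)
61 is odd -> 3*61+1 = 184 -> collatz_steps(184)
184 is even -> collatz_steps(92)
92 is even -> collatz_steps(46)
46 is even -> collatz_steps(23)
23 is odd -> 3*23+1 = 70 -> collatz_steps(70)
70 is even -> collatz_steps(35)
35 is odd -> 3*35+1 = 106 -> collatz_steps(106)
106 is even -> collatz_steps(53)
53 is odd -> 3*53+1 = 160 -> collatz_steps(160)
160 is even -> collatz_steps(80)
80 is even -> collatz_steps(40)
40 is even -> collatz_steps(20)
20 is even -> collatz_steps(10)
10 is even -> collatz_steps(5)
5 is odd -> 3*5+1 = 16 -> collatz_steps(16)
16 is even -> collatz_steps(8)
8 is even -> collatz_steps(4)
4 is even -> collatz_steps(2)
2 is even -> collatz_steps(1)
Reached 1 after 112 steps
= 112


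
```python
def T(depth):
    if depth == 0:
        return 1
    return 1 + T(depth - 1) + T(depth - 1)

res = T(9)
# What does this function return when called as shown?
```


T(9)
= 1 + T(8) + T(8)
= 1 + 2 * T(8)
T(k) = 2^(k+1) - 1
T(0) = 1
T(1) = 3
T(2) = 7
T(3) = 15
T(4) = 31
T(9) = 2^10 - 1 = 1023


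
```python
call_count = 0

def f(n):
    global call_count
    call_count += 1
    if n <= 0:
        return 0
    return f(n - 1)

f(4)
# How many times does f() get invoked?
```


f(4) calls f(3) calls ... calls f(0)
Total calls: 4 + 1 (for base case) = 5


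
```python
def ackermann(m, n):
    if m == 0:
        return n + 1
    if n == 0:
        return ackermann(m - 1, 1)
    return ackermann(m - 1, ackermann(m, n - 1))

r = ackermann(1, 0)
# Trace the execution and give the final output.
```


ackermann(1, 0)
n == 0: return ackermann(0, 1)
= ackermann(0, 1) = 2
= 2


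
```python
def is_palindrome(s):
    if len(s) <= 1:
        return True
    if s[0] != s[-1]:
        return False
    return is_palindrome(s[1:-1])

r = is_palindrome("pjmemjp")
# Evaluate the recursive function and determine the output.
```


is_palindrome("pjmemjp")
"pjmemjp": s[0]='p' == s[-1]='p' -> is_palindrome("jmemj")
"jmemj": s[0]='j' == s[-1]='j' -> is_palindrome("mem")
"mem": s[0]='m' == s[-1]='m' -> is_palindrome("e")
"e": len <= 1 -> True
= True


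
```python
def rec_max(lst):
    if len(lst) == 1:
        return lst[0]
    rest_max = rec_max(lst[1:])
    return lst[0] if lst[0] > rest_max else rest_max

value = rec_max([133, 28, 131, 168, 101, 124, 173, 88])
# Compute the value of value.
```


rec_max([133, 28, 131, 168, 101, 124, 173, 88])
= compare 133 with rec_max([28, 131, 168, 101, 124, 173, 88])
= compare 28 with rec_max([131, 168, 101, 124, 173, 88])
= compare 131 with rec_max([168, 101, 124, 173, 88])
= compare 168 with rec_max([101, 124, 173, 88])
= compare 101 with rec_max([124, 173, 88])
= compare 124 with rec_max([173, 88])
= compare 173 with rec_max([88])
Base: rec_max([88]) = 88
compare 173 with 88: max = 173
compare 124 with 173: max = 173
compare 101 with 173: max = 173
compare 168 with 173: max = 173
compare 131 with 173: max = 173
compare 28 with 173: max = 173
compare 133 with 173: max = 173
= 173
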